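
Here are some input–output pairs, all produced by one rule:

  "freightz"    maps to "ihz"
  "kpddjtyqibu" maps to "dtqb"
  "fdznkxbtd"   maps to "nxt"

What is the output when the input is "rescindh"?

cnh

The pattern: delete the first 2 characters, then keep every other character starting from the second (positions 2nd, 4th, 6th, ...).
Starting from "rescindh": after the first operation, "scindh"; after the second, "cnh".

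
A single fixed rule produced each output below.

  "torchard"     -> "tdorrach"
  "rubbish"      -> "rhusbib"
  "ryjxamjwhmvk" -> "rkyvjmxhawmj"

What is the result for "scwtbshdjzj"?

sjczwjtdbhs

In each case the input is transformed by: take characters alternately from the front and the back (1st, last, 2nd, 2nd-last, ...).
Applying that to "scwtbshdjzj" gives "sjczwjtdbhs".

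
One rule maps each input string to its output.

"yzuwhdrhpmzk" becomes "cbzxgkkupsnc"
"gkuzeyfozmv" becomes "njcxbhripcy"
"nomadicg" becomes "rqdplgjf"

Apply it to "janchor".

dmfqrku

Each output is the input with this applied: swap each adjacent pair of characters (1↔2, 3↔4, ...), then shift every letter 3 places forward in the alphabet (wrapping around).
For "janchor", step one produces "ajcnohr"; step two turns that into "dmfqrku".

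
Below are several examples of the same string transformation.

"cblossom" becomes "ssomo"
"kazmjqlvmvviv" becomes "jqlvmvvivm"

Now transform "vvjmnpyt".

Rule — delete the first 3 characters, then move the first character to the end.
Starting from "vvjmnpyt": after the first operation, "mnpyt"; after the second, "npytm".

npytm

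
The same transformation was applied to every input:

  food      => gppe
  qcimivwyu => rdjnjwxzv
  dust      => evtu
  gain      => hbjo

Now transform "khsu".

litv

Looking at the pairs, the operation is to shift every letter 1 place forward in the alphabet (wrapping around).
"khsu" → "litv".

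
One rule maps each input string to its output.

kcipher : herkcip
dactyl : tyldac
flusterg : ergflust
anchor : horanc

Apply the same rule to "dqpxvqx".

The pattern: move the last 3 characters to the front (rotate right by 3).
On "dqpxvqx" that produces "vqxdqpx".

vqxdqpx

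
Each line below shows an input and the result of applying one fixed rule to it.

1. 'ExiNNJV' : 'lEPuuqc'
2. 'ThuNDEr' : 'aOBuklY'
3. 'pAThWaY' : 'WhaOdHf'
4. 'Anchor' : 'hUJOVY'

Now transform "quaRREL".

XBHyyls

In each case the input is transformed by: shift every letter 7 places forward in the alphabet (wrapping around), then flip the case of every letter.
Applying both steps to "quaRREL": "xbhYYLS", then "XBHyyls".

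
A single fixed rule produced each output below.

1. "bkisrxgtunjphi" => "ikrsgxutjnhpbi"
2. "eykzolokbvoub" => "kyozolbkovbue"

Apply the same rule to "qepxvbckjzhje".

In each case the input is transformed by: move the first character to the end, then swap each adjacent pair of characters (1↔2, 3↔4, ...).
On "qepxvbckjzhje": the first step gives "epxvbckjzhjeq", and the second then gives "pevxcbjkhzejq".

pevxcbjkhzejq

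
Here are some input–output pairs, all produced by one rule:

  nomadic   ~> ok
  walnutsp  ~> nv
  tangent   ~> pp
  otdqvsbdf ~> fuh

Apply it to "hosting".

The pattern: shift every letter 2 places forward in the alphabet (wrapping around), then keep one character in every 3, starting at position 3 (positions 3rd, 6th, 9th, ...).
"hosting" → "jquvkpi" → "up".

up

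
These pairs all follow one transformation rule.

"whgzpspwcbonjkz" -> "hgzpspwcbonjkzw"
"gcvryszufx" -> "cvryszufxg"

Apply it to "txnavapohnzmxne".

Each output is the input with this applied: move the first character to the end.
Doing the same to "txnavapohnzmxne": "xnavapohnzmxnet".

xnavapohnzmxnet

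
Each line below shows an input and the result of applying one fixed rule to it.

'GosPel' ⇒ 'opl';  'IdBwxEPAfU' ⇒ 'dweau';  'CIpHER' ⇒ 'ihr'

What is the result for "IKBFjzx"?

kfz

The rule is to keep every other character starting from the second (positions 2nd, 4th, 6th, ...), then convert every letter to lowercase.
Starting from "IKBFjzx": after the first operation, "KFz"; after the second, "kfz".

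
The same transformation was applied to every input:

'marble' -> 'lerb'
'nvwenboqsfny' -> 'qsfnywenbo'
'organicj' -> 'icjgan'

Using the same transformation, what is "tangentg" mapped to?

What's happening: delete the first 2 characters, then swap the front and back halves of the string.
On "tangentg": the first step gives "ngentg", and the second then gives "ntgnge".

ntgnge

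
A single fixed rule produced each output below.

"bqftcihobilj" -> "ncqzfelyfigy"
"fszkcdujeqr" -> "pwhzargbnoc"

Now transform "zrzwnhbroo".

The rule is to move the first character to the end, then shift every letter 3 places backward in the alphabet (wrapping around).
Starting from "zrzwnhbroo": after the first operation, "rzwnhbrooz"; after the second, "owtkeyollw".
(Check on "fszkcdujeqr": → "szkcdujeqrf" → "pwhzargbnoc" ✓)

owtkeyollw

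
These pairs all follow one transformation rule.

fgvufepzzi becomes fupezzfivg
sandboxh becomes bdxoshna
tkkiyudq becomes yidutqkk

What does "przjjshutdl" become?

jjhstuldrpz

In each case the input is transformed by: move the first 3 characters to the end (rotate left by 3), then swap each adjacent pair of characters (1↔2, 3↔4, ...).
Working it through for "przjjshutdl": intermediate "jjshutdlprz", final "jjhstuldrpz".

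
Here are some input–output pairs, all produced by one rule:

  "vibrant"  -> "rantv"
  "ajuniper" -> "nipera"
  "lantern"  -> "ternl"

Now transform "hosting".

In each case the input is transformed by: move the first character to the end, then delete the first 2 characters.
On "hosting": the first step gives "ostingh", and the second then gives "tingh".

tingh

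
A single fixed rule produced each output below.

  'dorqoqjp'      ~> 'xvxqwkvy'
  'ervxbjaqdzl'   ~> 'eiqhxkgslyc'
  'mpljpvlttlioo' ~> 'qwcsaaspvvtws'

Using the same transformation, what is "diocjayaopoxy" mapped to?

jqhfhvwvefkpv

The rule is to shift every letter 7 places forward in the alphabet (wrapping around), then move the first 3 characters to the end (rotate left by 3).
On "diocjayaopoxy": the first step gives "kpvjqhfhvwvef", and the second then gives "jqhfhvwvefkpv".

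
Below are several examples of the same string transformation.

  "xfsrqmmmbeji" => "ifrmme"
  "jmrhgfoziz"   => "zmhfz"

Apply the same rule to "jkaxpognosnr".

rkxons

The pattern: keep every other character starting from the second (positions 2nd, 4th, 6th, ...), then move the last character to the front.
On "jkaxpognosnr": the first step gives "kxonsr", and the second then gives "rkxons".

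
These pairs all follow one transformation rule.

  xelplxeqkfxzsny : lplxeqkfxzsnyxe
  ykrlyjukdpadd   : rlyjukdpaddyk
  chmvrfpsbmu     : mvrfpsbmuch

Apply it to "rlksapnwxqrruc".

In each case the input is transformed by: move the first 2 characters to the end (rotate left by 2).
On "rlksapnwxqrruc" that produces "ksapnwxqrrucrl".

ksapnwxqrrucrl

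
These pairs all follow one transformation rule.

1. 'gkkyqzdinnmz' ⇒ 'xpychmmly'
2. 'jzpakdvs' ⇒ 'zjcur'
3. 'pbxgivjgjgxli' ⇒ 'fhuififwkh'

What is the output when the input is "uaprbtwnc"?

Rule — delete the first 3 characters, then shift every letter 1 place backward in the alphabet (wrapping around).
"uaprbtwnc" → "rbtwnc" → "qasvmb".

qasvmb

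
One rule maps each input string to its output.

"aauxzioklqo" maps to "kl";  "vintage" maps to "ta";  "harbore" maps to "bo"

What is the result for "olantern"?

The rule is to move the last 2 characters to the front (rotate right by 2), then keep only the last 2 characters.
For "olantern", step one produces "rnolante"; step two turns that into "te".

te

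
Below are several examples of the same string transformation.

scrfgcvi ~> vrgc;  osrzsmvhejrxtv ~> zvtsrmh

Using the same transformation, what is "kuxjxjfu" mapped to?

Each output is the input with this applied: sort the characters into reverse alphabetical order, then keep every other character starting from the first (positions 1st, 3rd, 5th, ...).
For "kuxjxjfu", step one produces "xxuukjjf"; step two turns that into "xukj".

xukj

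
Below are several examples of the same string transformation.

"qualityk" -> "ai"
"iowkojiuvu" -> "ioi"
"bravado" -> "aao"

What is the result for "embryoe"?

The transformation: keep every other character starting from the first (positions 1st, 3rd, 5th, ...), then keep only the vowels.
Starting from "embryoe": after the first operation, "ebye"; after the second, "ee".

ee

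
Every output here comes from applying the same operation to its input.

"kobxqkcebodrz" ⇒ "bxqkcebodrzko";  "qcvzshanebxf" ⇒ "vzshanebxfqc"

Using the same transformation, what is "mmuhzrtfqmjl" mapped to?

What's happening: move the first 2 characters to the end (rotate left by 2).
Applying that to "mmuhzrtfqmjl" gives "uhzrtfqmjlmm".

uhzrtfqmjlmm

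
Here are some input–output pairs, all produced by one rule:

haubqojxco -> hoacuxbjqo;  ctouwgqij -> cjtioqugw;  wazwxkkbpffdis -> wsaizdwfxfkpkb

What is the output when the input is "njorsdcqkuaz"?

The rule is to take characters alternately from the front and the back (1st, last, 2nd, 2nd-last, ...).
For "njorsdcqkuaz" the result is "nzjaourksqdc".

nzjaourksqdc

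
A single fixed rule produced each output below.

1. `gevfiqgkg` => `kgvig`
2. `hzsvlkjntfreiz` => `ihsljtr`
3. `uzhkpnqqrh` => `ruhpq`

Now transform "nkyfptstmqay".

anypsm

Looking at the pairs, the operation is to move the last 2 characters to the front (rotate right by 2), then keep every other character starting from the first (positions 1st, 3rd, 5th, ...).
Working it through for "nkyfptstmqay": intermediate "aynkyfptstmq", final "anypsm".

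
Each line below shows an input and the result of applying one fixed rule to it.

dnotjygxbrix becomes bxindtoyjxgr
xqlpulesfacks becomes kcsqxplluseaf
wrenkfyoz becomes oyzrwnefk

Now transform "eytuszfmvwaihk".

Each output is the input with this applied: swap each adjacent pair of characters (1↔2, 3↔4, ...), then move the last 3 characters to the front (rotate right by 3).
On "eytuszfmvwaihk" that produces "akhyeutzsmfwvi".

akhyeutzsmfwvi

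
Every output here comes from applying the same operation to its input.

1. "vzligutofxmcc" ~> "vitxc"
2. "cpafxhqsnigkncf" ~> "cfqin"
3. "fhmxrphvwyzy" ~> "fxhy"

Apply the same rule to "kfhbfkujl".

The pattern: keep one character in every 3, starting at position 1 (positions 1st, 4th, 7th, ...).
"kfhbfkujl" → "kbu".

kbu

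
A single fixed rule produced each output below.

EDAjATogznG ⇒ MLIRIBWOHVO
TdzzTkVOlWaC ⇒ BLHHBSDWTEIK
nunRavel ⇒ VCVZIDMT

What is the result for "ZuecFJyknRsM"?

HCMKNRGSVZAU

What's happening: shift every letter 8 places forward in the alphabet (wrapping around), then convert every letter to uppercase.
Applying that to "ZuecFJyknRsM" gives "HCMKNRGSVZAU".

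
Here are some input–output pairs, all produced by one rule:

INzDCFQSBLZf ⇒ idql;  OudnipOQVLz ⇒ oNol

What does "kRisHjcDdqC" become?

KSCQ

Looking at the pairs, the operation is to flip the case of every letter, then keep one character in every 3, starting at position 1 (positions 1st, 4th, 7th, ...).
Doing the same to "kRisHjcDdqC": "KSCQ".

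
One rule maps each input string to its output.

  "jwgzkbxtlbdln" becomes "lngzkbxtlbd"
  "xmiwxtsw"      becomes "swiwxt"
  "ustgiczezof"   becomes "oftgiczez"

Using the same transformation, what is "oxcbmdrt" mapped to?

In each case the input is transformed by: delete the first 2 characters, then move the last 2 characters to the front (rotate right by 2).
"oxcbmdrt" → "cbmdrt" → "rtcbmd".

rtcbmd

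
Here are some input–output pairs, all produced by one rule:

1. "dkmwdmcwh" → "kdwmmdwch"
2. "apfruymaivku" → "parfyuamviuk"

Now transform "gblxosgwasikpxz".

Each output is the input with this applied: swap each adjacent pair of characters (1↔2, 3↔4, ...).
Applying that to "gblxosgwasikpxz" gives "bgxlsowgsakixpz".

bgxlsowgsakixpz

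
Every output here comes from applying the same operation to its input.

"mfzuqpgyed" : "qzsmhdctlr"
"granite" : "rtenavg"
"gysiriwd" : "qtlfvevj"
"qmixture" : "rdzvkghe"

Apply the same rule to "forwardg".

tsbejneq

In each case the input is transformed by: move the last character to the front, then shift every letter 13 places forward in the alphabet (wrapping around) — i.e. ROT13.
Starting from "forwardg": after the first operation, "gforward"; after the second, "tsbejneq".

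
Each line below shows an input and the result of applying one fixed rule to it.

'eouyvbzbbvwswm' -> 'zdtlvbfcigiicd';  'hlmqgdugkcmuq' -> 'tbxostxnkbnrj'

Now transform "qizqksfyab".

Rule — shift every letter 7 places forward in the alphabet (wrapping around), then move the last 3 characters to the front (rotate right by 3).
Applying that to "qizqksfyab" gives "fhixpgxrzm".
(Check on "eouyvbzbbvwswm": → "lvbfcigiicdzdt" → "zdtlvbfcigiicd" ✓)

fhixpgxrzm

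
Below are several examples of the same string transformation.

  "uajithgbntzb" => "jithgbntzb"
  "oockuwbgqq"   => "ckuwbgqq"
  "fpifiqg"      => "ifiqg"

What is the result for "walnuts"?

lnuts

The rule is to delete the first 2 characters.
Applying that to "walnuts" gives "lnuts".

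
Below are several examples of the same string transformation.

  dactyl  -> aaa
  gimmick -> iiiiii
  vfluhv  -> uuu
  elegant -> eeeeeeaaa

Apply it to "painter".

Rule — repeat every character 3 times, then keep only the vowels.
Working it through for "painter": intermediate "pppaaaiiinnnttteeerrr", final "aaaiiieee".

aaaiiieee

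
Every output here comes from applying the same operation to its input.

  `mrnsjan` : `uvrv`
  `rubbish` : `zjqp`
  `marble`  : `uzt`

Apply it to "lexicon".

tfkv

In each case the input is transformed by: keep every other character starting from the first (positions 1st, 3rd, 5th, ...), then shift every letter 8 places forward in the alphabet (wrapping around).
For "lexicon", step one produces "lxcn"; step two turns that into "tfkv".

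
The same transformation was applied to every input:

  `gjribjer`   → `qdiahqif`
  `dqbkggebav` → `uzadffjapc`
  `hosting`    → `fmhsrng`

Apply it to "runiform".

Looking at the pairs, the operation is to shift every letter 1 place backward in the alphabet (wrapping around), then reverse the string.
"runiform" → "qtmhenql" → "lqnehmtq".

lqnehmtq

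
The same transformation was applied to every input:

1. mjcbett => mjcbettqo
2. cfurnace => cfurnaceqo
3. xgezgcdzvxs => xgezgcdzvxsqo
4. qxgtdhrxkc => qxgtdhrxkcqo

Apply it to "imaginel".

imaginelqo

The transformation: append "qo".
So "imaginel" becomes "imaginelqo".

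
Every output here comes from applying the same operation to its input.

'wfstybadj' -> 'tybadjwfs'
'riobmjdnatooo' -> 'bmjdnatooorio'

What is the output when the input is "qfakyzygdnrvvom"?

kyzygdnrvvomqfa

The pattern: move the first 3 characters to the end (rotate left by 3).
On "qfakyzygdnrvvom" that produces "kyzygdnrvvomqfa".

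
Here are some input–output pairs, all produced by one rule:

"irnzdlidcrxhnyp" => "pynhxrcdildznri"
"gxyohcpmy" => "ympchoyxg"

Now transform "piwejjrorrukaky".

ykakurrorjjewip

What's happening: reverse the string.
Doing the same to "piwejjrorrukaky": "ykakurrorjjewip".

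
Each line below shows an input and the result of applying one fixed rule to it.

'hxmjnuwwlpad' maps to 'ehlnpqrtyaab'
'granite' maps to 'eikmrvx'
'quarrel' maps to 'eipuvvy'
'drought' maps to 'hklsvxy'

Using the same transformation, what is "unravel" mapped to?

eiprvyz

Each output is the input with this applied: sort the characters into alphabetical order, then shift every letter 4 places forward in the alphabet (wrapping around).
Applying both steps to "unravel": "aelnruv", then "eiprvyz".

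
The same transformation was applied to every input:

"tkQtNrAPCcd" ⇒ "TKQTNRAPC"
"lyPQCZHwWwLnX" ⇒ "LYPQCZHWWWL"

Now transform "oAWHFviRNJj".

What's happening: delete the last 2 characters, then convert every letter to uppercase.
Working it through for "oAWHFviRNJj": intermediate "oAWHFviRN", final "OAWHFVIRN".
(Check on "tkQtNrAPCcd": → "tkQtNrAPC" → "TKQTNRAPC" ✓)

OAWHFVIRN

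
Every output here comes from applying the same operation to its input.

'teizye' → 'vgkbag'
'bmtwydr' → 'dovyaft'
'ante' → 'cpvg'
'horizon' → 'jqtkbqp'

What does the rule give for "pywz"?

The pattern: shift every letter 2 places forward in the alphabet (wrapping around).
Applying that to "pywz" gives "rayb".

rayb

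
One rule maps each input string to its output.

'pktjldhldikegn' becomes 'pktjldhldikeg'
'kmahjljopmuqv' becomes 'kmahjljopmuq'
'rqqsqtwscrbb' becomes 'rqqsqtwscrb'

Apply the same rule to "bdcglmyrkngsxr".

Looking at the pairs, the operation is to delete the last character.
Applying that to "bdcglmyrkngsxr" gives "bdcglmyrkngsx".

bdcglmyrkngsx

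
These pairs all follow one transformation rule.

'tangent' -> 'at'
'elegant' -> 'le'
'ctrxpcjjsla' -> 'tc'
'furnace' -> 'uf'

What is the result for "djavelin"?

jd

The pattern: reverse the string, then keep only the last 2 characters.
Working it through for "djavelin": intermediate "nilevajd", final "jd".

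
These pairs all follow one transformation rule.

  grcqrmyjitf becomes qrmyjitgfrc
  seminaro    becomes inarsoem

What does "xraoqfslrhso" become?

oqfslrhsxora

Rule — swap the first and last characters, then move the first 3 characters to the end (rotate left by 3).
On "xraoqfslrhso": the first step gives "oraoqfslrhsx", and the second then gives "oqfslrhsxora".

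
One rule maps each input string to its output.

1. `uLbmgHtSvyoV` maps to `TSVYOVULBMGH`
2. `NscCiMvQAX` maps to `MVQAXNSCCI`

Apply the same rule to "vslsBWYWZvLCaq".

WZVLCAQVSLSBWY

Rule — swap the front and back halves of the string, then convert every letter to uppercase.
For "vslsBWYWZvLCaq", step one produces "WZvLCaqvslsBWY"; step two turns that into "WZVLCAQVSLSBWY".
(Check on "NscCiMvQAX": → "MvQAXNscCi" → "MVQAXNSCCI" ✓)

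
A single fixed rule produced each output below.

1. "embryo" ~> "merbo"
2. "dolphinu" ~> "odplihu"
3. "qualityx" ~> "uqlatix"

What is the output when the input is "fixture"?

The pattern: swap each adjacent pair of characters (1↔2, 3↔4, ...), then delete the last character.
On "fixture": the first step gives "iftxrue", and the second then gives "iftxru".

iftxru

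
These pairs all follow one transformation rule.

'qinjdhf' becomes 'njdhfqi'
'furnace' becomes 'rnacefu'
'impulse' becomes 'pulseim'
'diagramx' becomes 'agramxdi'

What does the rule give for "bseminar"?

What's happening: move the first 2 characters to the end (rotate left by 2).
Applying that to "bseminar" gives "eminarbs".

eminarbs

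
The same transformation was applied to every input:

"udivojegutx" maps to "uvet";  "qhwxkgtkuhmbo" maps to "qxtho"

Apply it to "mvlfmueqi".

mfe

The rule is to keep one character in every 3, starting at position 1 (positions 1st, 4th, 7th, ...).
Applying that to "mvlfmueqi" gives "mfe".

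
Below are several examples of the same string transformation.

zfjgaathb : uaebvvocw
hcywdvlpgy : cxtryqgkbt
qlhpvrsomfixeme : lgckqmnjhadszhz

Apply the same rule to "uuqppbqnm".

Rule — shift every letter 5 places backward in the alphabet (wrapping around).
Doing the same to "uuqppbqnm": "pplkkwlih".

pplkkwlih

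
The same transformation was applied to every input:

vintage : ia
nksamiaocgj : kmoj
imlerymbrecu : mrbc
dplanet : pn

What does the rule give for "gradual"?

Rule — keep one character in every 3, starting at position 2 (positions 2nd, 5th, 8th, ...).
Doing the same to "gradual": "ru".

ru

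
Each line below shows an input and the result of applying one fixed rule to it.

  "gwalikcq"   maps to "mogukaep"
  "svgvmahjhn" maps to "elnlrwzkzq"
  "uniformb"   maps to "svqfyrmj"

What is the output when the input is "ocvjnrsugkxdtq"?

The pattern: shift every letter 4 places forward in the alphabet (wrapping around), then swap the front and back halves of the string.
Applying both steps to "ocvjnrsugkxdtq": "sgznrvwykobhxu", then "ykobhxusgznrvw".

ykobhxusgznrvw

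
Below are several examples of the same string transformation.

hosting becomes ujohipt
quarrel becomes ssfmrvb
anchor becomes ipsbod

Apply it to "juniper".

The pattern: move the first 3 characters to the end (rotate left by 3), then shift every letter 1 place forward in the alphabet (wrapping around).
"juniper" → "iperjun" → "jqfskvo".

jqfskvo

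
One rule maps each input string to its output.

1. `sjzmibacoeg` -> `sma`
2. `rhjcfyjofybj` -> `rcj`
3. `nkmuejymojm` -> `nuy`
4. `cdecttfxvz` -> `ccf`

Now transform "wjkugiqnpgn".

wuq

The rule is to delete the last 3 characters, then keep one character in every 3, starting at position 1 (positions 1st, 4th, 7th, ...).
Applying both steps to "wjkugiqnpgn": "wjkugiqn", then "wuq".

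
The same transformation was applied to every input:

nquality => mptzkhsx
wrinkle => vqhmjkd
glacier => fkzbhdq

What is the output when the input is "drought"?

The pattern: shift every letter 1 place backward in the alphabet (wrapping around).
So "drought" becomes "cqntfgs".

cqntfgs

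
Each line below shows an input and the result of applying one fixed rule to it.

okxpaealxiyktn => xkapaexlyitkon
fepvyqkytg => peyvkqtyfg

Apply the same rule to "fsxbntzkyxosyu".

What's happening: move the first character to the end, then swap each adjacent pair of characters (1↔2, 3↔4, ...).
On "fsxbntzkyxosyu": the first step gives "sxbntzkyxosyuf", and the second then gives "xsnbztykoxysfu".

xsnbztykoxysfu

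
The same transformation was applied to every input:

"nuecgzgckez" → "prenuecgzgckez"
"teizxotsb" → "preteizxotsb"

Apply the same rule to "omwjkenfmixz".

preomwjkenfmixz

The rule is to prepend "pre".
"omwjkenfmixz" → "preomwjkenfmixz".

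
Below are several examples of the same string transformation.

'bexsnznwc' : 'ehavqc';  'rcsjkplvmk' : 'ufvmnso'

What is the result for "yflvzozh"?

bioyc

Each output is the input with this applied: delete the last 3 characters, then shift every letter 3 places forward in the alphabet (wrapping around).
Working it through for "yflvzozh": intermediate "yflvz", final "bioyc".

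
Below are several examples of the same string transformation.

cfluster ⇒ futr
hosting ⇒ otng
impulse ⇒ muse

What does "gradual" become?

rdal

Looking at the pairs, the operation is to swap each adjacent pair of characters (1↔2, 3↔4, ...), then keep every other character starting from the first (positions 1st, 3rd, 5th, ...).
Applying both steps to "gradual": "rgdaaul", then "rdal".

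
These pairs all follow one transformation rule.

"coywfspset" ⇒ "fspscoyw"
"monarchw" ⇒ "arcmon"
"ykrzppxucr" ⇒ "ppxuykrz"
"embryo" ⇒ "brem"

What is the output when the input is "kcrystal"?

Looking at the pairs, the operation is to delete the last 2 characters, then swap the front and back halves of the string.
On "kcrystal": the first step gives "kcryst", and the second then gives "ystkcr".
(Check on "monarchw": → "monarc" → "arcmon" ✓)

ystkcr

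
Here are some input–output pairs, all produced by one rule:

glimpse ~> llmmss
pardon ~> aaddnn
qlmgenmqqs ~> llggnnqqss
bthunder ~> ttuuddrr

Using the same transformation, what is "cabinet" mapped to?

aaiiee

In each case the input is transformed by: keep every other character starting from the second (positions 2nd, 4th, 6th, ...), then double every character.
For "cabinet", step one produces "aie"; step two turns that into "aaiiee".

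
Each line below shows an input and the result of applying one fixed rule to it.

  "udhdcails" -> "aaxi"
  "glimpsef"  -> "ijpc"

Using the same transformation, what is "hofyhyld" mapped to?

lvva

The pattern: shift every letter 3 places backward in the alphabet (wrapping around), then keep every other character starting from the second (positions 2nd, 4th, 6th, ...).
Applying both steps to "hofyhyld": "elcvevia", then "lvva".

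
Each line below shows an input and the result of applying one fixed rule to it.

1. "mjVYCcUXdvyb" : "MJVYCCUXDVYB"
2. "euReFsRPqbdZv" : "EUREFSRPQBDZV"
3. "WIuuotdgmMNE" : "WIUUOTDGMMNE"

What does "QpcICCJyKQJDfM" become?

Each output is the input with this applied: convert every letter to uppercase.
Applying that to "QpcICCJyKQJDfM" gives "QPCICCJYKQJDFM".

QPCICCJYKQJDFM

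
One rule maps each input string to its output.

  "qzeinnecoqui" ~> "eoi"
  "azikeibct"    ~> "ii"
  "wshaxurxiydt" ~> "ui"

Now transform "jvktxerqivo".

ei

Looking at the pairs, the operation is to keep one character in every 3, starting at position 3 (positions 3rd, 6th, 9th, ...), then keep only the vowels.
Applying both steps to "jvktxerqivo": "kei", then "ei".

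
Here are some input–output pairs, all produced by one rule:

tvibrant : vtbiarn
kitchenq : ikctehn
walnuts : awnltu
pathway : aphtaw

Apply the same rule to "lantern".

Rule — delete the last character, then swap each adjacent pair of characters (1↔2, 3↔4, ...).
Working it through for "lantern": intermediate "lanter", final "altnre".
(Check on "pathway": → "pathwa" → "aphtaw" ✓)

altnre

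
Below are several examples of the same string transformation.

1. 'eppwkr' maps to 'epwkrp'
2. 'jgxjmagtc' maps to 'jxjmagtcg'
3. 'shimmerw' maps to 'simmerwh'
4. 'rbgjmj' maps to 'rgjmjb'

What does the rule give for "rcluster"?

The transformation: move the first character to the end, then swap the first and last characters.
Working it through for "rcluster": intermediate "clusterr", final "rlusterc".

rlusterc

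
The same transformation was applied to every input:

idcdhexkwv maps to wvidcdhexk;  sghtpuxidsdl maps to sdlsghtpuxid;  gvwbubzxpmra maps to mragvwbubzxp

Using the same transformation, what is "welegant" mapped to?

The pattern: move the first 3 characters to the end (rotate left by 3), then swap the front and back halves of the string.
On "welegant": the first step gives "egantwel", and the second then gives "twelegan".

twelegan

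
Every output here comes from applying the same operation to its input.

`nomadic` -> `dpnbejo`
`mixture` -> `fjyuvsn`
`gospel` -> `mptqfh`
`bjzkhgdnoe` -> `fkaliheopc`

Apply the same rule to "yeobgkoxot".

What's happening: shift every letter 1 place forward in the alphabet (wrapping around), then swap the first and last characters.
Doing the same to "yeobgkoxot": "ufpchlpypz".
(Check on "mixture": → "njyuvsf" → "fjyuvsn" ✓)

ufpchlpypz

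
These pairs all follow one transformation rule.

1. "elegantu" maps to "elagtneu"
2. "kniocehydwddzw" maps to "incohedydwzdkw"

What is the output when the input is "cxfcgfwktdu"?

What's happening: move the first character to the end, then swap each adjacent pair of characters (1↔2, 3↔4, ...).
Applying both steps to "cxfcgfwktdu": "xfcgfwktduc", then "fxgcwftkudc".

fxgcwftkudc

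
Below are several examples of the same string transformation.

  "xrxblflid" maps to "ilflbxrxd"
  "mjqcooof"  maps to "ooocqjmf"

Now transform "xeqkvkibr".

What's happening: reverse the string, then move the first character to the end.
On "xeqkvkibr": the first step gives "rbikvkqex", and the second then gives "bikvkqexr".

bikvkqexr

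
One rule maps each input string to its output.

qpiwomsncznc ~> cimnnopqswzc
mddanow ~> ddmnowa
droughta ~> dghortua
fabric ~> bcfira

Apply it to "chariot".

Each output is the input with this applied: sort the characters into alphabetical order, then move the first character to the end.
"chariot" → "achiort" → "chiorta".

chiorta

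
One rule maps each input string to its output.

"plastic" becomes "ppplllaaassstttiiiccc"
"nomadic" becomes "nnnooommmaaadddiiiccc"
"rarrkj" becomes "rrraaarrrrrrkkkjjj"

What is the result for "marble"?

mmmaaarrrbbbllleee

The transformation: repeat every character 3 times.
So "marble" becomes "mmmaaarrrbbbllleee".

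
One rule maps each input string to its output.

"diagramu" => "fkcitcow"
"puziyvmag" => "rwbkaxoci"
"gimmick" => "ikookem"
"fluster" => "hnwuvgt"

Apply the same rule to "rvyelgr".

In each case the input is transformed by: shift every letter 2 places forward in the alphabet (wrapping around).
Applying that to "rvyelgr" gives "txagnit".

txagnit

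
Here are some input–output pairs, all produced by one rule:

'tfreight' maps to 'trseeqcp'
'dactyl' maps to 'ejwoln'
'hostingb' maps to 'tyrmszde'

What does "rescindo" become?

The transformation: shift every letter 11 places forward in the alphabet (wrapping around), then swap the front and back halves of the string.
"rescindo" → "cpdntyoz" → "tyozcpdn".

tyozcpdn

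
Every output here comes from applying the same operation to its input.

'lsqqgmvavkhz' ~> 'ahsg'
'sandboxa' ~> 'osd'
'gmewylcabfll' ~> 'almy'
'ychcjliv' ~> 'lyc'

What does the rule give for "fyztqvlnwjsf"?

Each output is the input with this applied: swap the front and back halves of the string, then keep one character in every 3, starting at position 2 (positions 2nd, 5th, 8th, ...).
For "fyztqvlnwjsf", step one produces "lnwjsffyztqv"; step two turns that into "nsyq".

nsyq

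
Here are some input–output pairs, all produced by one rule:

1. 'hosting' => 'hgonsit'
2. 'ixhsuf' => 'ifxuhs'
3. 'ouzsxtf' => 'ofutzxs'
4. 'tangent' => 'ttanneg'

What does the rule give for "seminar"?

sreamni

In each case the input is transformed by: take characters alternately from the front and the back (1st, last, 2nd, 2nd-last, ...).
For "seminar" the result is "sreamni".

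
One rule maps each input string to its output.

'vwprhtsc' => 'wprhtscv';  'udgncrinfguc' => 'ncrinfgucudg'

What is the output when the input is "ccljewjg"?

What's happening: swap the front and back halves of the string, then move the last 3 characters to the front (rotate right by 3).
Working it through for "ccljewjg": intermediate "ewjgcclj", final "cljewjgc".

cljewjgc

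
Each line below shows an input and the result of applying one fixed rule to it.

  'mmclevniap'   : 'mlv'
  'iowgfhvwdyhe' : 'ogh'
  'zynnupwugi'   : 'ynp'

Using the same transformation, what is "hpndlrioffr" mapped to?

pdr

Looking at the pairs, the operation is to keep every other character starting from the second (positions 2nd, 4th, 6th, ...), then keep only the first 3 characters.
For "hpndlrioffr" the result is "pdr".
(Check on "mmclevniap": → "mlvip" → "mlv" ✓)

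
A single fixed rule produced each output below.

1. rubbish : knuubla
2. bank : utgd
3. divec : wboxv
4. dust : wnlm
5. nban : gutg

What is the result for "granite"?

zktgbmx

In each case the input is transformed by: shift every letter 7 places backward in the alphabet (wrapping around).
Applying that to "granite" gives "zktgbmx".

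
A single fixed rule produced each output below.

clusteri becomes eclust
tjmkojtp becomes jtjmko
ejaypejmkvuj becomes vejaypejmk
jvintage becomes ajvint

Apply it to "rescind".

The rule is to delete the last 2 characters, then move the last character to the front.
Applying both steps to "rescind": "resci", then "iresc".
(Check on "jvintage": → "jvinta" → "ajvint" ✓)

iresc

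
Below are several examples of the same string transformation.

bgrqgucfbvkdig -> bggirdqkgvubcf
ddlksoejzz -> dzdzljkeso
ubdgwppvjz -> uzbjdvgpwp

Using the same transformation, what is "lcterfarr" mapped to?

lrcrtaefr

The pattern: take characters alternately from the front and the back (1st, last, 2nd, 2nd-last, ...).
For "lcterfarr" the result is "lrcrtaefr".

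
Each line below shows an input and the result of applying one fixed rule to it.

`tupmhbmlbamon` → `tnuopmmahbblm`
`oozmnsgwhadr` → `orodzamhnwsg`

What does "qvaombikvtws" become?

The pattern: take characters alternately from the front and the back (1st, last, 2nd, 2nd-last, ...).
Doing the same to "qvaombikvtws": "qsvwatovmkbi".

qsvwatovmkbi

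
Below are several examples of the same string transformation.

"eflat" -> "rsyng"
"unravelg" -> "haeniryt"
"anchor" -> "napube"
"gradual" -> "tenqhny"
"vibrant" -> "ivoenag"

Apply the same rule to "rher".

In each case the input is transformed by: shift every letter 13 places forward in the alphabet (wrapping around) — i.e. ROT13.
So "rher" becomes "eure".

eure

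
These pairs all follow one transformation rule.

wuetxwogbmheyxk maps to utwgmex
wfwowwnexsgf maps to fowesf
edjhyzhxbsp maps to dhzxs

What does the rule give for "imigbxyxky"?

mgxxy

Each output is the input with this applied: keep every other character starting from the second (positions 2nd, 4th, 6th, ...).
Doing the same to "imigbxyxky": "mgxxy".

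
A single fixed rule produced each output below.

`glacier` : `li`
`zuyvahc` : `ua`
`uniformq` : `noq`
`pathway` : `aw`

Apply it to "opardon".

pd

The rule is to keep one character in every 3, starting at position 2 (positions 2nd, 5th, 8th, ...).
Applying that to "opardon" gives "pd".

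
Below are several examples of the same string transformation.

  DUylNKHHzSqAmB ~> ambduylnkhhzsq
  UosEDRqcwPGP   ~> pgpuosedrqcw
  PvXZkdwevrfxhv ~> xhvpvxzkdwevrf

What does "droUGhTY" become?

The transformation: move the last 3 characters to the front (rotate right by 3), then convert every letter to lowercase.
Starting from "droUGhTY": after the first operation, "hTYdroUG"; after the second, "htydroug".
(Check on "UosEDRqcwPGP": → "PGPUosEDRqcw" → "pgpuosedrqcw" ✓)

htydroug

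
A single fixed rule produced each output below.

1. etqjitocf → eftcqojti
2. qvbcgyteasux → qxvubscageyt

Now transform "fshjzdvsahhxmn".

fnsmhxjhzhdavs

The pattern: take characters alternately from the front and the back (1st, last, 2nd, 2nd-last, ...).
So "fshjzdvsahhxmn" becomes "fnsmhxjhzhdavs".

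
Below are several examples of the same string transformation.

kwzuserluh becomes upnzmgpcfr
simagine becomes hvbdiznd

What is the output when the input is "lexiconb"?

sdxjiwgz

Looking at the pairs, the operation is to move the first 2 characters to the end (rotate left by 2), then shift every letter 5 places backward in the alphabet (wrapping around).
Applying both steps to "lexiconb": "xiconble", then "sdxjiwgz".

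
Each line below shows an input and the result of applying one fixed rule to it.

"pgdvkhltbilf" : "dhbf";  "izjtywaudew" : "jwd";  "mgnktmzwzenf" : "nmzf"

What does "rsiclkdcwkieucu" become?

Looking at the pairs, the operation is to keep one character in every 3, starting at position 3 (positions 3rd, 6th, 9th, ...).
"rsiclkdcwkieucu" → "ikweu".

ikweu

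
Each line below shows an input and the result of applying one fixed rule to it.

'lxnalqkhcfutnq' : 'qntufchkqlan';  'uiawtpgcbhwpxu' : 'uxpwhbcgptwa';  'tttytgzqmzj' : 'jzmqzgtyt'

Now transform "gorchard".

drahcr

The rule is to reverse the string, then delete the last 2 characters.
On "gorchard" that produces "drahcr".
(Check on "tttytgzqmzj": → "jzmqzgtyttt" → "jzmqzgtyt" ✓)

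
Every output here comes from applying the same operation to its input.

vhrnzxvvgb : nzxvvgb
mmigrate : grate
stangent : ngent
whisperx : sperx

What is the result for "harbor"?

The pattern: delete the first 3 characters.
Doing the same to "harbor": "bor".

bor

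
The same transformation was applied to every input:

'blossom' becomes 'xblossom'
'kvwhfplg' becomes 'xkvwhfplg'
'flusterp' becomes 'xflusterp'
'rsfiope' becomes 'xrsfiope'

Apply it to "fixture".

xfixture

In each case the input is transformed by: prepend "x".
For "fixture" the result is "xfixture".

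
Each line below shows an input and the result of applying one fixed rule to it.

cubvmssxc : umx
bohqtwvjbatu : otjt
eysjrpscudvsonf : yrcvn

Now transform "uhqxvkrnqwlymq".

hvnlq

Looking at the pairs, the operation is to keep one character in every 3, starting at position 2 (positions 2nd, 5th, 8th, ...).
Applying that to "uhqxvkrnqwlymq" gives "hvnlq".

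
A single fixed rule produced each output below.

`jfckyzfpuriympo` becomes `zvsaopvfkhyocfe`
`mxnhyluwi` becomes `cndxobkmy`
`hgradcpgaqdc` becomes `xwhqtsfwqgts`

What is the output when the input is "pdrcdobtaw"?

fthsterjqm

In each case the input is transformed by: shift every letter 10 places backward in the alphabet (wrapping around).
So "pdrcdobtaw" becomes "fthsterjqm".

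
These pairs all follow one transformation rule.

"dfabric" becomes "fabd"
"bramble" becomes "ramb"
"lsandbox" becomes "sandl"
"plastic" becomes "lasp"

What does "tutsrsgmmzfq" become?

The rule is to delete the last 3 characters, then move the first character to the end.
Applying both steps to "tutsrsgmmzfq": "tutsrsgmm", then "utsrsgmmt".

utsrsgmmt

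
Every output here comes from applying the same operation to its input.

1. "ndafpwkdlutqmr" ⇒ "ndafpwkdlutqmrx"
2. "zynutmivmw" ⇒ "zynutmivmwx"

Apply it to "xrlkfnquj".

What's happening: append "x".
So "xrlkfnquj" becomes "xrlkfnqujx".

xrlkfnqujx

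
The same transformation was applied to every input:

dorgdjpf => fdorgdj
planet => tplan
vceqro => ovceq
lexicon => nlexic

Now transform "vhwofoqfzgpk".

kvhwofoqfzg

Rule — move the last character to the front, then delete the last character.
For "vhwofoqfzgpk", step one produces "kvhwofoqfzgp"; step two turns that into "kvhwofoqfzg".
(Check on "vceqro": → "ovceqr" → "ovceq" ✓)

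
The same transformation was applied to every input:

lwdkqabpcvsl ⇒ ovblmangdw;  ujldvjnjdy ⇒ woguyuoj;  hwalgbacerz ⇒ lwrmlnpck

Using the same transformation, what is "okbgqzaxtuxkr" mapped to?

Looking at the pairs, the operation is to shift every letter 11 places forward in the alphabet (wrapping around), then delete the first 2 characters.
Starting from "okbgqzaxtuxkr": after the first operation, "zvmrbkliefivc"; after the second, "mrbkliefivc".

mrbkliefivc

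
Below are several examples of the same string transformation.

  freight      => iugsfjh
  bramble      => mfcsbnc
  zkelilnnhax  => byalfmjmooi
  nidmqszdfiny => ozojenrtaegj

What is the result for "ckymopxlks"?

The pattern: move the last 2 characters to the front (rotate right by 2), then shift every letter 1 place forward in the alphabet (wrapping around).
On "ckymopxlks": the first step gives "ksckymopxl", and the second then gives "ltdlznpqym".

ltdlznpqym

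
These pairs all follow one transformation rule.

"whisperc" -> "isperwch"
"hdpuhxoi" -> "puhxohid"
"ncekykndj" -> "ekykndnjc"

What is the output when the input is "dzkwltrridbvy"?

Rule — swap the first and last characters, then move the first 2 characters to the end (rotate left by 2).
Starting from "dzkwltrridbvy": after the first operation, "yzkwltrridbvd"; after the second, "kwltrridbvdyz".

kwltrridbvdyz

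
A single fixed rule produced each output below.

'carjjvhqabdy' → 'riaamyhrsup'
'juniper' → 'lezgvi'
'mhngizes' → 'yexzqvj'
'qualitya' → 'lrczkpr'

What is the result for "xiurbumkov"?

zlisldbfm

Looking at the pairs, the operation is to shift every letter 9 places backward in the alphabet (wrapping around), then delete the first character.
"xiurbumkov" → "ozlisldbfm" → "zlisldbfm".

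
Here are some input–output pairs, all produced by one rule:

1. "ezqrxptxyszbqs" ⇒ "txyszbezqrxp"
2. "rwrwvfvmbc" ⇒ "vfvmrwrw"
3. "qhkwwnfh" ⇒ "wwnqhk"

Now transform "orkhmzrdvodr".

zrdvoorkhm

The rule is to delete the last 2 characters, then swap the front and back halves of the string.
On "orkhmzrdvodr": the first step gives "orkhmzrdvo", and the second then gives "zrdvoorkhm".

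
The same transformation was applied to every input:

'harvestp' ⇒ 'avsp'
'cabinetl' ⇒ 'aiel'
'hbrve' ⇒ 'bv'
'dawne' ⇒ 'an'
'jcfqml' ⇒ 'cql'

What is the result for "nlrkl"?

lk

What's happening: keep every other character starting from the second (positions 2nd, 4th, 6th, ...).
So "nlrkl" becomes "lk".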